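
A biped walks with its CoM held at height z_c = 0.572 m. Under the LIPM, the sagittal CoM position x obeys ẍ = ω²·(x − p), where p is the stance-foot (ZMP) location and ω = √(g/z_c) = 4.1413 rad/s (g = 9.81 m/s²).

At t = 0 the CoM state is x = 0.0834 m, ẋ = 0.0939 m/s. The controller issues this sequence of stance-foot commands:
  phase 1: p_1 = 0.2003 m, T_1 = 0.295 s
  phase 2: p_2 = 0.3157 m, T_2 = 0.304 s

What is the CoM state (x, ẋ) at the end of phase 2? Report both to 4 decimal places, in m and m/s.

phase 1: p=0.2003, T=0.295, ωT=1.221683, cosh=1.843814, sinh=1.549081; start (x,ẋ)=(0.083400, 0.093900) → end (x,ẋ)=(0.019882, -0.576804)
phase 2: p=0.3157, T=0.304, ωT=1.258955, cosh=1.902845, sinh=1.618895; start (x,ẋ)=(0.019882, -0.576804) → end (x,ẋ)=(-0.472677, -3.080829)

x = -0.4727, ẋ = -3.0808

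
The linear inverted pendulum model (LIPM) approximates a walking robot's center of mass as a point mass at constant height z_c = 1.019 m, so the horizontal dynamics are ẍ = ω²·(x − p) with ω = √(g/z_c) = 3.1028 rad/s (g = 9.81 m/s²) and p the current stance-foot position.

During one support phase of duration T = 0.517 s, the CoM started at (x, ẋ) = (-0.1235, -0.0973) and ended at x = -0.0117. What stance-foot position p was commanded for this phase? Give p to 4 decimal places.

p = -0.2411

ωT = 3.1028·0.517 = 1.604148; cosh(ωT) = 2.587340, sinh(ωT) = 2.386279
x(T) = p + (x₀−p)·cosh(ωT) + (ẋ₀/ω)·sinh(ωT) ⇒ p·(1 − cosh) = x(T) − x₀·cosh − (ẋ₀/ω)·sinh
numerator   = -0.0117 − (-0.1235)·2.587340 − (-0.0973/3.1028)·2.386279 = 0.382667
denominator = 1 − 2.587340 = -1.587340
p = 0.382667 / -1.587340 = -0.2411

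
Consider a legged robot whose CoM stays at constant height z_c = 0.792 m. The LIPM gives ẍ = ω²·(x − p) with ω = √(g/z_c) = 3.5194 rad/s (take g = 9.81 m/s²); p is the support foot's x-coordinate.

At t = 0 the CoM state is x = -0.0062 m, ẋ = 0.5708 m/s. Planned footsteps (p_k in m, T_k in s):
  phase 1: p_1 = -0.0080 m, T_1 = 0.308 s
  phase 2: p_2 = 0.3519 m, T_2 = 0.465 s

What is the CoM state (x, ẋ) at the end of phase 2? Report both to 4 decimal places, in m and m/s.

phase 1: p=-0.0080, T=0.308, ωT=1.083975, cosh=1.647328, sinh=1.309080; start (x,ẋ)=(-0.006200, 0.570800) → end (x,ẋ)=(0.207281, 0.948588)
phase 2: p=0.3519, T=0.465, ωT=1.636521, cosh=2.665961, sinh=2.471305; start (x,ẋ)=(0.207281, 0.948588) → end (x,ẋ)=(0.632444, 1.271070)

x = 0.6324, ẋ = 1.2711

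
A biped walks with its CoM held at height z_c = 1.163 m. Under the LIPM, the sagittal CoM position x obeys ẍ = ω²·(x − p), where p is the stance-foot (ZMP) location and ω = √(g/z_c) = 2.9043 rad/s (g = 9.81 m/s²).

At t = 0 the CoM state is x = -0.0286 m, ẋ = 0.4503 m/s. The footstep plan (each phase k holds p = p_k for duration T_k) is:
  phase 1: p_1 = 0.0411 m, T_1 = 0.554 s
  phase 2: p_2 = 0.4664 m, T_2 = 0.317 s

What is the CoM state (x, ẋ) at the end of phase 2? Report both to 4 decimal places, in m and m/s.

x = 0.3743, ẋ = 0.2765

phase 1: p=0.0411, T=0.554, ωT=1.608982, cosh=2.598907, sinh=2.398815; start (x,ẋ)=(-0.028600, 0.450300) → end (x,ẋ)=(0.231883, 0.684696)
phase 2: p=0.4664, T=0.317, ωT=0.920663, cosh=1.454605, sinh=1.056350; start (x,ẋ)=(0.231883, 0.684696) → end (x,ẋ)=(0.374307, 0.276474)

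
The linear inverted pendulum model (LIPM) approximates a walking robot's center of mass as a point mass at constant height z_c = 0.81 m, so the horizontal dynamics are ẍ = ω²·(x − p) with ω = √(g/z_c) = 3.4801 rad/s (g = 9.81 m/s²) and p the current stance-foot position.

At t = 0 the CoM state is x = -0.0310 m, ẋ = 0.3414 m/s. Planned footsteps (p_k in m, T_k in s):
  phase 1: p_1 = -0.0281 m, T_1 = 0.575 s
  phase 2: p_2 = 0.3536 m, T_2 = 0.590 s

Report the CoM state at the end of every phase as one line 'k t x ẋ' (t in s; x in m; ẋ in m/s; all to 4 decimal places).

1 0.5750 0.3172 1.2491
2 1.1650 1.5848 4.4614

phase 1: p=-0.0281, T=0.575, ωT=2.001057, cosh=3.766033, sinh=3.630841; start (x,ẋ)=(-0.031000, 0.341400) → end (x,ẋ)=(0.317166, 1.249080)
phase 2: p=0.3536, T=0.590, ωT=2.053259, cosh=3.960787, sinh=3.832471; start (x,ẋ)=(0.317166, 1.249080) → end (x,ẋ)=(1.584847, 4.461410)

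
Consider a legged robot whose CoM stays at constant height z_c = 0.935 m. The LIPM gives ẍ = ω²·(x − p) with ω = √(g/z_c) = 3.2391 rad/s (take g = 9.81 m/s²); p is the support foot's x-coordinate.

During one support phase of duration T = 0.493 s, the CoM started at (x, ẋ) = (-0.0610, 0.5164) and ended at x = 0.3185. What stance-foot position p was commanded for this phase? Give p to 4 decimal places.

ωT = 3.2391·0.493 = 1.596876; cosh(ωT) = 2.570056, sinh(ωT) = 2.367528
x(T) = p + (x₀−p)·cosh(ωT) + (ẋ₀/ω)·sinh(ωT) ⇒ p·(1 − cosh) = x(T) − x₀·cosh − (ẋ₀/ω)·sinh
numerator   = 0.3185 − (-0.0610)·2.570056 − (0.5164/3.2391)·2.367528 = 0.097826
denominator = 1 − 2.570056 = -1.570056
p = 0.097826 / -1.570056 = -0.0623

p = -0.0623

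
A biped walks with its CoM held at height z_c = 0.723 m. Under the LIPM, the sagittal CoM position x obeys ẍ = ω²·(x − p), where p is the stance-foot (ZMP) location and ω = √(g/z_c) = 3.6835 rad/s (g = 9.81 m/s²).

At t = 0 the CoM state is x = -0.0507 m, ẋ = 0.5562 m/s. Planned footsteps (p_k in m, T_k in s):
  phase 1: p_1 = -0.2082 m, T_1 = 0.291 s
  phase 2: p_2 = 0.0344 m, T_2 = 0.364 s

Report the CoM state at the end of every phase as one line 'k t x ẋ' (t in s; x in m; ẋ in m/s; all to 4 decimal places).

1 0.2910 0.2435 1.6555
2 0.6550 1.2614 4.7512

phase 1: p=-0.2082, T=0.291, ωT=1.071898, cosh=1.631639, sinh=1.289281; start (x,ẋ)=(-0.050700, 0.556200) → end (x,ẋ)=(0.243462, 1.655495)
phase 2: p=0.0344, T=0.364, ωT=1.340794, cosh=2.041857, sinh=1.780220; start (x,ẋ)=(0.243462, 1.655495) → end (x,ẋ)=(1.261368, 4.751194)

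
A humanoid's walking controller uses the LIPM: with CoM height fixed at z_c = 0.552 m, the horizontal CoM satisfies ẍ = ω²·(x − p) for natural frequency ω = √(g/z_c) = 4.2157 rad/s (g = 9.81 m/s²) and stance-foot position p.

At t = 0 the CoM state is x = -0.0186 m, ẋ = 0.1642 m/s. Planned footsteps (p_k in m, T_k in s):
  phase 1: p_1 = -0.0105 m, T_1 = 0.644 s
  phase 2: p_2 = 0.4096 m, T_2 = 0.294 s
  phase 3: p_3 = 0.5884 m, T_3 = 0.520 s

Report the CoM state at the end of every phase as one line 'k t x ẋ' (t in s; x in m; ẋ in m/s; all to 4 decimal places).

phase 1: p=-0.0105, T=0.644, ωT=2.714911, cosh=7.584737, sinh=7.518526; start (x,ẋ)=(-0.018600, 0.164200) → end (x,ẋ)=(0.220908, 0.988677)
phase 2: p=0.4096, T=0.294, ωT=1.239416, cosh=1.871574, sinh=1.582021; start (x,ẋ)=(0.220908, 0.988677) → end (x,ẋ)=(0.427468, 0.591932)
phase 3: p=0.5884, T=0.520, ωT=2.192164, cosh=4.533122, sinh=4.421448; start (x,ẋ)=(0.427468, 0.591932) → end (x,ẋ)=(0.479696, -0.316396)

1 0.6440 0.2209 0.9887
2 0.9380 0.4275 0.5919
3 1.4580 0.4797 -0.3164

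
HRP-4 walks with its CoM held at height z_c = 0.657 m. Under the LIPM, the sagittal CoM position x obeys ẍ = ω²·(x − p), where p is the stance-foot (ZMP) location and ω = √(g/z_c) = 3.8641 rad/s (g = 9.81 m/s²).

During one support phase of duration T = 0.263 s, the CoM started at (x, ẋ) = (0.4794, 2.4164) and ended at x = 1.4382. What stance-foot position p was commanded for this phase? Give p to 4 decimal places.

p = 0.1094

ωT = 3.8641·0.263 = 1.016258; cosh(ωT) = 1.562392, sinh(ωT) = 1.200445
x(T) = p + (x₀−p)·cosh(ωT) + (ẋ₀/ω)·sinh(ωT) ⇒ p·(1 − cosh) = x(T) − x₀·cosh − (ẋ₀/ω)·sinh
numerator   = 1.4382 − (0.4794)·1.562392 − (2.4164/3.8641)·1.200445 = -0.061505
denominator = 1 − 1.562392 = -0.562392
p = -0.061505 / -0.562392 = 0.1094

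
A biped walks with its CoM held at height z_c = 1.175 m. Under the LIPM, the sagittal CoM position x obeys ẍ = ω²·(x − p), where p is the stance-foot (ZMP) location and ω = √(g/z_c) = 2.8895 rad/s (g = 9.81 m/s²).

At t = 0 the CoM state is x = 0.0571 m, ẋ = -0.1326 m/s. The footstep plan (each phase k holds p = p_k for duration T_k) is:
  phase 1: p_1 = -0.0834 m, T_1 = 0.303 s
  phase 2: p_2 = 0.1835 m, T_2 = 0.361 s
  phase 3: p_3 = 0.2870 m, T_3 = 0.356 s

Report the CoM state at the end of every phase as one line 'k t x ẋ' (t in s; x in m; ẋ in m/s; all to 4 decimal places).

1 0.3030 0.0690 0.2159
2 0.6640 0.0936 -0.0670
3 1.0200 -0.0463 -0.7872

phase 1: p=-0.0834, T=0.303, ωT=0.875518, cosh=1.408383, sinh=0.991737; start (x,ẋ)=(0.057100, -0.132600) → end (x,ẋ)=(0.068967, 0.215869)
phase 2: p=0.1835, T=0.361, ωT=1.043109, cosh=1.595193, sinh=1.242835; start (x,ẋ)=(0.068967, 0.215869) → end (x,ẋ)=(0.093647, -0.066957)
phase 3: p=0.2870, T=0.356, ωT=1.028662, cosh=1.577403, sinh=1.219918; start (x,ẋ)=(0.093647, -0.066957) → end (x,ẋ)=(-0.046264, -0.787179)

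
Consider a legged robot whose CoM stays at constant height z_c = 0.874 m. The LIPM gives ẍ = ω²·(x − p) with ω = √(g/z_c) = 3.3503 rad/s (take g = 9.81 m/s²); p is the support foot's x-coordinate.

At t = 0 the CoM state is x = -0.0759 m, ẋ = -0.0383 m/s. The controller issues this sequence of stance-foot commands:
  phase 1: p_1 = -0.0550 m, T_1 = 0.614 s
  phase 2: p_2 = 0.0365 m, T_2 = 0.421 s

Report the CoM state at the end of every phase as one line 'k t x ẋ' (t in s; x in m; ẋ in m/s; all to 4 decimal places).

1 0.6140 -0.1821 -0.4217
2 1.0350 -0.6805 -2.3265

phase 1: p=-0.0550, T=0.614, ωT=2.057084, cosh=3.975476, sinh=3.847650; start (x,ẋ)=(-0.075900, -0.038300) → end (x,ẋ)=(-0.182073, -0.421678)
phase 2: p=0.0365, T=0.421, ωT=1.410476, cosh=2.170967, sinh=1.926940; start (x,ẋ)=(-0.182073, -0.421678) → end (x,ẋ)=(-0.680545, -2.326519)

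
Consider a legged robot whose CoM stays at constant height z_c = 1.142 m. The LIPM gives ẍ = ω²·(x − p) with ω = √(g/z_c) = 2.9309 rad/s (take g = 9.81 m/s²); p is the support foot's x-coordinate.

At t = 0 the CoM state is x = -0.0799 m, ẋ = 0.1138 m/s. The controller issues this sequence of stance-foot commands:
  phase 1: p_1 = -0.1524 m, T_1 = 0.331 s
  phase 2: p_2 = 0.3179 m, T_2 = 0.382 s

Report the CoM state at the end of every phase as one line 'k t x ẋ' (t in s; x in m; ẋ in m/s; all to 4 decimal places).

1 0.3310 0.0008 0.4117
2 0.7130 -0.0273 -0.5739

phase 1: p=-0.1524, T=0.331, ωT=0.970128, cosh=1.508658, sinh=1.129624; start (x,ẋ)=(-0.079900, 0.113800) → end (x,ẋ)=(0.000838, 0.411719)
phase 2: p=0.3179, T=0.382, ωT=1.119604, cosh=1.695025, sinh=1.368616; start (x,ẋ)=(0.000838, 0.411719) → end (x,ẋ)=(-0.027270, -0.573947)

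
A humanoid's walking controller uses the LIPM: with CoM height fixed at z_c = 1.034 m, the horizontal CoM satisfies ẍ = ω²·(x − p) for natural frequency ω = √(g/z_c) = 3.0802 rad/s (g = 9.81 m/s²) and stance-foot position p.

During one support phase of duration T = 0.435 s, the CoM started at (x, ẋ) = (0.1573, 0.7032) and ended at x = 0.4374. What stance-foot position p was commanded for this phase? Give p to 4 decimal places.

p = 0.2783

ωT = 3.0802·0.435 = 1.339887; cosh(ωT) = 2.040244, sinh(ωT) = 1.778368
x(T) = p + (x₀−p)·cosh(ωT) + (ẋ₀/ω)·sinh(ωT) ⇒ p·(1 − cosh) = x(T) − x₀·cosh − (ẋ₀/ω)·sinh
numerator   = 0.4374 − (0.1573)·2.040244 − (0.7032/3.0802)·1.778368 = -0.289526
denominator = 1 − 2.040244 = -1.040244
p = -0.289526 / -1.040244 = 0.2783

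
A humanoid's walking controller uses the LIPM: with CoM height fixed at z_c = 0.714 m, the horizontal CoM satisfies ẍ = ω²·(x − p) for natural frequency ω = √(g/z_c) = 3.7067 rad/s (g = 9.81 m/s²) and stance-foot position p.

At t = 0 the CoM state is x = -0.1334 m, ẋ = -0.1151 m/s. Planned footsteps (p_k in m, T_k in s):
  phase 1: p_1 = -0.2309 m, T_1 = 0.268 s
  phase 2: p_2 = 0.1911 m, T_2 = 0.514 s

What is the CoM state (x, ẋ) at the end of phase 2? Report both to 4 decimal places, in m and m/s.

x = -0.6519, ẋ = -2.9182

phase 1: p=-0.2309, T=0.268, ωT=0.993396, cosh=1.535353, sinh=1.165036; start (x,ẋ)=(-0.133400, -0.115100) → end (x,ẋ)=(-0.117380, 0.244329)
phase 2: p=0.1911, T=0.514, ωT=1.905244, cosh=3.434916, sinh=3.286130; start (x,ẋ)=(-0.117380, 0.244329) → end (x,ẋ)=(-0.651895, -2.918249)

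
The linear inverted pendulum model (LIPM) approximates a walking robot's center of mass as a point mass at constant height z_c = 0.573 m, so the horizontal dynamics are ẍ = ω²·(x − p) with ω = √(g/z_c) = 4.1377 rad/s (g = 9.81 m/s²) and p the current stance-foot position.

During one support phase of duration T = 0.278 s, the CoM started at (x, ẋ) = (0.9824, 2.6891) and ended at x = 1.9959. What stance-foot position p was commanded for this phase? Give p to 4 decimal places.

p = 0.8607

ωT = 4.1377·0.278 = 1.150281; cosh(ωT) = 1.737814, sinh(ωT) = 1.421266
x(T) = p + (x₀−p)·cosh(ωT) + (ẋ₀/ω)·sinh(ωT) ⇒ p·(1 − cosh) = x(T) − x₀·cosh − (ẋ₀/ω)·sinh
numerator   = 1.9959 − (0.9824)·1.737814 − (2.6891/4.1377)·1.421266 = -0.635012
denominator = 1 − 1.737814 = -0.737814
p = -0.635012 / -0.737814 = 0.8607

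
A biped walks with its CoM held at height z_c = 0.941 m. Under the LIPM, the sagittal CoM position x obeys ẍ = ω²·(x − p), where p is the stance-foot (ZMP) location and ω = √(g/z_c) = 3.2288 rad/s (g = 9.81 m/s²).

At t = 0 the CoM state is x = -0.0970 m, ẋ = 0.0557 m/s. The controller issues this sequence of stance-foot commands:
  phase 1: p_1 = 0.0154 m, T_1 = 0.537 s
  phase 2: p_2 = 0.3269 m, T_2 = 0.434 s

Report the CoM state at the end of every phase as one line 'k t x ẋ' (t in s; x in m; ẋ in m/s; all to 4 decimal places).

1 0.5370 -0.2654 -0.8328
2 0.9710 -1.4405 -5.4408

phase 1: p=0.0154, T=0.537, ωT=1.733866, cosh=2.919551, sinh=2.742950; start (x,ẋ)=(-0.097000, 0.055700) → end (x,ẋ)=(-0.265439, -0.832845)
phase 2: p=0.3269, T=0.434, ωT=1.401299, cosh=2.153374, sinh=1.907098; start (x,ẋ)=(-0.265439, -0.832845) → end (x,ẋ)=(-1.440549, -5.440834)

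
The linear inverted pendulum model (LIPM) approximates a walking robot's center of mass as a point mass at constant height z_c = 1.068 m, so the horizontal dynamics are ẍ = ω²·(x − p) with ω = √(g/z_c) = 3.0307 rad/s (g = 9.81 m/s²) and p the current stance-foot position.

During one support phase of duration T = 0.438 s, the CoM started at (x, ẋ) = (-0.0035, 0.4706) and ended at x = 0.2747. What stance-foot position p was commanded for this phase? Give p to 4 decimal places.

ωT = 3.0307·0.438 = 1.327447; cosh(ωT) = 2.018277, sinh(ωT) = 1.753124
x(T) = p + (x₀−p)·cosh(ωT) + (ẋ₀/ω)·sinh(ωT) ⇒ p·(1 − cosh) = x(T) − x₀·cosh − (ẋ₀/ω)·sinh
numerator   = 0.2747 − (-0.0035)·2.018277 − (0.4706/3.0307)·1.753124 = 0.009543
denominator = 1 − 2.018277 = -1.018277
p = 0.009543 / -1.018277 = -0.0094

p = -0.0094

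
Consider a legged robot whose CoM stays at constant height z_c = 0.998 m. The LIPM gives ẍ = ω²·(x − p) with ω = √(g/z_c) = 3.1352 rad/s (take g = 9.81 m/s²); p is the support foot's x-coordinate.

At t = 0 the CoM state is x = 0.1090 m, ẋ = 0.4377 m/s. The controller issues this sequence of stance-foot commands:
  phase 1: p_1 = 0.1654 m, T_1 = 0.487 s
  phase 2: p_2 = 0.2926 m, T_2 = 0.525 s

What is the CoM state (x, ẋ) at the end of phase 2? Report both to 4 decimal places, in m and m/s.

phase 1: p=0.1654, T=0.487, ωT=1.526842, cosh=2.410419, sinh=2.193198; start (x,ẋ)=(0.109000, 0.437700) → end (x,ẋ)=(0.335641, 0.667227)
phase 2: p=0.2926, T=0.525, ωT=1.645980, cosh=2.689457, sinh=2.496633; start (x,ẋ)=(0.335641, 0.667227) → end (x,ẋ)=(0.939686, 2.131381)

x = 0.9397, ẋ = 2.1314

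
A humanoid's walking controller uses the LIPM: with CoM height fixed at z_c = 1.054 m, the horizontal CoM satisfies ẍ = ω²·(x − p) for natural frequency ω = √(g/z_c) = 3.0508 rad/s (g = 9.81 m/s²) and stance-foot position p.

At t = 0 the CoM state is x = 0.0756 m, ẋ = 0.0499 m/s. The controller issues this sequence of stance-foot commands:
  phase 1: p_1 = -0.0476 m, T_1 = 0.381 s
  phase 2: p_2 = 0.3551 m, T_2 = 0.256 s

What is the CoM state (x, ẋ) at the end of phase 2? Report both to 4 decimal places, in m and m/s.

x = 0.3181, ẋ = 0.4029

phase 1: p=-0.0476, T=0.381, ωT=1.162355, cosh=1.755101, sinh=1.442352; start (x,ẋ)=(0.075600, 0.049900) → end (x,ẋ)=(0.192220, 0.629700)
phase 2: p=0.3551, T=0.256, ωT=0.781005, cosh=1.320805, sinh=0.862860; start (x,ẋ)=(0.192220, 0.629700) → end (x,ẋ)=(0.318066, 0.402944)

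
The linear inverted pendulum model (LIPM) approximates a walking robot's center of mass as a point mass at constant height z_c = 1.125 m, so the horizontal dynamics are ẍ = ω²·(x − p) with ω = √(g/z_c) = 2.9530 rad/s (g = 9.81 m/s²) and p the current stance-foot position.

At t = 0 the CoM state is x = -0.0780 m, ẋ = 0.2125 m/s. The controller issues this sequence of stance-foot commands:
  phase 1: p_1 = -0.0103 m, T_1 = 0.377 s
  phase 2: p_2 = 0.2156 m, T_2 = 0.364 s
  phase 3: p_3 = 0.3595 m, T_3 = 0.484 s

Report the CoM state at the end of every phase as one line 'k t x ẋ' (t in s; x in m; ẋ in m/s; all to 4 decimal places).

phase 1: p=-0.0103, T=0.377, ωT=1.113281, cosh=1.686405, sinh=1.357926; start (x,ẋ)=(-0.078000, 0.212500) → end (x,ẋ)=(-0.026752, 0.086887)
phase 2: p=0.2156, T=0.364, ωT=1.074892, cosh=1.635506, sinh=1.294171; start (x,ẋ)=(-0.026752, 0.086887) → end (x,ẋ)=(-0.142690, -0.784090)
phase 3: p=0.3595, T=0.484, ωT=1.429252, cosh=2.207531, sinh=1.968043; start (x,ẋ)=(-0.142690, -0.784090) → end (x,ẋ)=(-1.271661, -4.649446)

1 0.3770 -0.0268 0.0869
2 0.7410 -0.1427 -0.7841
3 1.2250 -1.2717 -4.6494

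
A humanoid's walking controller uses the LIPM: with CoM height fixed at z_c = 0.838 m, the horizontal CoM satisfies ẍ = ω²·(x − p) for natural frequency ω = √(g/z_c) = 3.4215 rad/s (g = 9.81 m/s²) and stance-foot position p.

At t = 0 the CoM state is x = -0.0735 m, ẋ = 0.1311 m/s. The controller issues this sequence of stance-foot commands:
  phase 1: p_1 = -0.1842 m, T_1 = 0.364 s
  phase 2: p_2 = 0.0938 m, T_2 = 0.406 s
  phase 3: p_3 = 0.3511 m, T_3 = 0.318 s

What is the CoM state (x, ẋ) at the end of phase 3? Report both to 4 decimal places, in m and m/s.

x = 1.3425, ẋ = 3.7624

phase 1: p=-0.1842, T=0.364, ωT=1.245426, cosh=1.881116, sinh=1.593298; start (x,ẋ)=(-0.073500, 0.131100) → end (x,ẋ)=(0.085089, 0.850092)
phase 2: p=0.0938, T=0.406, ωT=1.389129, cosh=2.130323, sinh=1.881031; start (x,ẋ)=(0.085089, 0.850092) → end (x,ẋ)=(0.542597, 1.754909)
phase 3: p=0.3511, T=0.318, ωT=1.088037, cosh=1.652659, sinh=1.315782; start (x,ẋ)=(0.542597, 1.754909) → end (x,ẋ)=(1.342452, 3.762375)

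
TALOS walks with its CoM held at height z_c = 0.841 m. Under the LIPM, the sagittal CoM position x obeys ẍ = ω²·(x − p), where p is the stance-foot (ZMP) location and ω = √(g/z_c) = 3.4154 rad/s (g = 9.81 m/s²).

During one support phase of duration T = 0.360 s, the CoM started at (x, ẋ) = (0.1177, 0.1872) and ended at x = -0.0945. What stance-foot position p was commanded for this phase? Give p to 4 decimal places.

ωT = 3.4154·0.360 = 1.229544; cosh(ωT) = 1.856048, sinh(ωT) = 1.563622
x(T) = p + (x₀−p)·cosh(ωT) + (ẋ₀/ω)·sinh(ωT) ⇒ p·(1 − cosh) = x(T) − x₀·cosh − (ẋ₀/ω)·sinh
numerator   = -0.0945 − (0.1177)·1.856048 − (0.1872/3.4154)·1.563622 = -0.398660
denominator = 1 − 1.856048 = -0.856048
p = -0.398660 / -0.856048 = 0.4657

p = 0.4657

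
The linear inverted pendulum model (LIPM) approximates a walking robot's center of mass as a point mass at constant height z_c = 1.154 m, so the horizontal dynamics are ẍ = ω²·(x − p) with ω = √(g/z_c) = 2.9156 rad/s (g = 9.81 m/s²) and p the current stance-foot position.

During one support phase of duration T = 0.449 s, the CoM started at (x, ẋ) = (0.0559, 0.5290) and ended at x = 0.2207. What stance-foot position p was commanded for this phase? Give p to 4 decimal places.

ωT = 2.9156·0.449 = 1.309104; cosh(ωT) = 1.986459, sinh(ωT) = 1.716397
x(T) = p + (x₀−p)·cosh(ωT) + (ẋ₀/ω)·sinh(ωT) ⇒ p·(1 − cosh) = x(T) − x₀·cosh − (ẋ₀/ω)·sinh
numerator   = 0.2207 − (0.0559)·1.986459 − (0.5290/2.9156)·1.716397 = -0.201762
denominator = 1 − 1.986459 = -0.986459
p = -0.201762 / -0.986459 = 0.2045

p = 0.2045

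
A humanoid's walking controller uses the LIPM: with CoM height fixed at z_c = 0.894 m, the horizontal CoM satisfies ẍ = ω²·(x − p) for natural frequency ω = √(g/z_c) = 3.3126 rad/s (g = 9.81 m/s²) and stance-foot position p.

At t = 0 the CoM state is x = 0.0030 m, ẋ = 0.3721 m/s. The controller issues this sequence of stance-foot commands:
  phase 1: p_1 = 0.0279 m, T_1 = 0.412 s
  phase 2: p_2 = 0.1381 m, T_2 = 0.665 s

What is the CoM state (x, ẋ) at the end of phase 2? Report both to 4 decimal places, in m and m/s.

x = 1.1803, ẋ = 3.5057

phase 1: p=0.0279, T=0.412, ωT=1.364791, cosh=2.085170, sinh=1.829736; start (x,ẋ)=(0.003000, 0.372100) → end (x,ẋ)=(0.181511, 0.624968)
phase 2: p=0.1381, T=0.665, ωT=2.202879, cosh=4.580759, sinh=4.470275; start (x,ẋ)=(0.181511, 0.624968) → end (x,ẋ)=(1.180335, 3.505670)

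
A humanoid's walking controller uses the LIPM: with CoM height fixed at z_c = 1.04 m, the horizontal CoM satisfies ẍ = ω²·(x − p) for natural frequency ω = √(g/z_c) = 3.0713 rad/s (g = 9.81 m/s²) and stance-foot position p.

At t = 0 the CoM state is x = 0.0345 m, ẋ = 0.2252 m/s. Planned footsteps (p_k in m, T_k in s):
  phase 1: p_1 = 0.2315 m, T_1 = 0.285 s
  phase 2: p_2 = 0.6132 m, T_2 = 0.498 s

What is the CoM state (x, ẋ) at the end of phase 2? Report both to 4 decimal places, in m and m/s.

phase 1: p=0.2315, T=0.285, ωT=0.875320, cosh=1.408186, sinh=0.991458; start (x,ẋ)=(0.034500, 0.225200) → end (x,ẋ)=(0.026785, -0.282754)
phase 2: p=0.6132, T=0.498, ωT=1.529507, cosh=2.416272, sinh=2.199630; start (x,ẋ)=(0.026785, -0.282754) → end (x,ẋ)=(-1.006244, -4.644869)

x = -1.0062, ẋ = -4.6449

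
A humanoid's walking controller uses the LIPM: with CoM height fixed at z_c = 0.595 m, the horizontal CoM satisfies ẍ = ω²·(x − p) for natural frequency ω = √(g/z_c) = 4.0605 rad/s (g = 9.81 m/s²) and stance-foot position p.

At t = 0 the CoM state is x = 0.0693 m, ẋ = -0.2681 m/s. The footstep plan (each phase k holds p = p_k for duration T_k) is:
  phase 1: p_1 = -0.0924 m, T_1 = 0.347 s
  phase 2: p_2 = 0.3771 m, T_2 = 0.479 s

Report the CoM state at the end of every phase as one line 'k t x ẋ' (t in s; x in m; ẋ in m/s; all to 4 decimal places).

1 0.3470 0.1312 0.6818
2 0.8260 0.0747 -0.9876

phase 1: p=-0.0924, T=0.347, ωT=1.408994, cosh=2.168112, sinh=1.923723; start (x,ẋ)=(0.069300, -0.268100) → end (x,ẋ)=(0.131167, 0.681813)
phase 2: p=0.3771, T=0.479, ωT=1.944980, cosh=3.568239, sinh=3.425249; start (x,ẋ)=(0.131167, 0.681813) → end (x,ẋ)=(0.074699, -0.987616)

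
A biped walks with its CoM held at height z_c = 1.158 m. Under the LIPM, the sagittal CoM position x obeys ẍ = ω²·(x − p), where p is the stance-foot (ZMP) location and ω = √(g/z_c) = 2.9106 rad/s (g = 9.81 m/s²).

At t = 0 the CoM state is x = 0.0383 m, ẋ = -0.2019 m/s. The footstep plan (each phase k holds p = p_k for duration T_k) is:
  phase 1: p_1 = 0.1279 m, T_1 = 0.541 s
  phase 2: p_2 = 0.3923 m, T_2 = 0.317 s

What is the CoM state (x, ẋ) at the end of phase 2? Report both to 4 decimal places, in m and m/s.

phase 1: p=0.1279, T=0.541, ωT=1.574635, cosh=2.518030, sinh=2.310947; start (x,ẋ)=(0.038300, -0.201900) → end (x,ẋ)=(-0.258019, -1.111062)
phase 2: p=0.3923, T=0.317, ωT=0.922660, cosh=1.456717, sinh=1.059257; start (x,ẋ)=(-0.258019, -1.111062) → end (x,ẋ)=(-0.959381, -3.623485)

x = -0.9594, ẋ = -3.6235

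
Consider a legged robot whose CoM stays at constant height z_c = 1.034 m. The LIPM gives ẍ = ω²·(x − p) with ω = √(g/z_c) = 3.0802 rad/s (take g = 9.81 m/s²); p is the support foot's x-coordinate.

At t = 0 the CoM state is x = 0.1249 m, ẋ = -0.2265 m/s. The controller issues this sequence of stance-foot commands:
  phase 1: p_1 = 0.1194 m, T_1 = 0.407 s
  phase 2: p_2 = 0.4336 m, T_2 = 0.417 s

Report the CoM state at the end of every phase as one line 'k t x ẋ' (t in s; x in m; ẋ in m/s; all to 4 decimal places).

1 0.4070 0.0115 -0.4018
2 0.8240 -0.6048 -2.9499

phase 1: p=0.1194, T=0.407, ωT=1.253641, cosh=1.894270, sinh=1.608806; start (x,ẋ)=(0.124900, -0.226500) → end (x,ẋ)=(0.011516, -0.401797)
phase 2: p=0.4336, T=0.417, ωT=1.284443, cosh=1.944731, sinh=1.667926; start (x,ẋ)=(0.011516, -0.401797) → end (x,ẋ)=(-0.604812, -2.949862)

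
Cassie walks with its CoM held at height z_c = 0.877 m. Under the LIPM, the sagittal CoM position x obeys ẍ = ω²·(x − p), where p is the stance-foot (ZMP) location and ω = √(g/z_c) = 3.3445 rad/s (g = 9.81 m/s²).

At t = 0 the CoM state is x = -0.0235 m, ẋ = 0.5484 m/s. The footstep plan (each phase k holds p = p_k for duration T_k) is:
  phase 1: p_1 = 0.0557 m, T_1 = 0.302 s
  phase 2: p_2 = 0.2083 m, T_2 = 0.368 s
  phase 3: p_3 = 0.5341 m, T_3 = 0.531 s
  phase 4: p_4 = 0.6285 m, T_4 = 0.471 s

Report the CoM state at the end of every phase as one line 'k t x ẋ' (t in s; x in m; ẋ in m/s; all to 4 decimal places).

1 0.3020 0.1278 0.5373
2 0.6700 0.3103 0.5767
3 1.2010 0.3489 -0.3950
4 1.6720 -0.3491 -3.1576

phase 1: p=0.0557, T=0.302, ωT=1.010039, cosh=1.554956, sinh=1.190752; start (x,ẋ)=(-0.023500, 0.548400) → end (x,ẋ)=(0.127796, 0.537327)
phase 2: p=0.2083, T=0.368, ωT=1.230776, cosh=1.857976, sinh=1.565910; start (x,ẋ)=(0.127796, 0.537327) → end (x,ẋ)=(0.310304, 0.576724)
phase 3: p=0.5341, T=0.531, ωT=1.775930, cosh=3.037547, sinh=2.868221; start (x,ẋ)=(0.310304, 0.576724) → end (x,ẋ)=(0.348904, -0.394996)
phase 4: p=0.6285, T=0.471, ωT=1.575260, cosh=2.519475, sinh=2.312521; start (x,ẋ)=(0.348904, -0.394996) → end (x,ẋ)=(-0.349051, -3.157641)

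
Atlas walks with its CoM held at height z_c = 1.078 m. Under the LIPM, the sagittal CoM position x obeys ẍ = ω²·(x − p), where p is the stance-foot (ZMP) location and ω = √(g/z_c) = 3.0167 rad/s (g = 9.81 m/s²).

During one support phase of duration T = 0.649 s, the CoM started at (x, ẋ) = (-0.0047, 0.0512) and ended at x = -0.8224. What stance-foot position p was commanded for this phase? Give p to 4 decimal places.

ωT = 3.0167·0.649 = 1.957838; cosh(ωT) = 3.612580, sinh(ωT) = 3.471417
x(T) = p + (x₀−p)·cosh(ωT) + (ẋ₀/ω)·sinh(ωT) ⇒ p·(1 − cosh) = x(T) − x₀·cosh − (ẋ₀/ω)·sinh
numerator   = -0.8224 − (-0.0047)·3.612580 − (0.0512/3.0167)·3.471417 = -0.864338
denominator = 1 − 3.612580 = -2.612580
p = -0.864338 / -2.612580 = 0.3308

p = 0.3308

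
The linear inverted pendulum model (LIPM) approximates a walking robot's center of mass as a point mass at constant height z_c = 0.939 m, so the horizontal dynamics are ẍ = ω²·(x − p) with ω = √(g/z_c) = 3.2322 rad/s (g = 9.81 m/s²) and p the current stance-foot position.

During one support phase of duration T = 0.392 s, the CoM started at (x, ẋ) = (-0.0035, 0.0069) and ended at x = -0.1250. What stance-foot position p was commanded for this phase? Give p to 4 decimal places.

ωT = 3.2322·0.392 = 1.267022; cosh(ωT) = 1.915967, sinh(ωT) = 1.634298
x(T) = p + (x₀−p)·cosh(ωT) + (ẋ₀/ω)·sinh(ωT) ⇒ p·(1 − cosh) = x(T) − x₀·cosh − (ẋ₀/ω)·sinh
numerator   = -0.1250 − (-0.0035)·1.915967 − (0.0069/3.2322)·1.634298 = -0.121783
denominator = 1 − 1.915967 = -0.915967
p = -0.121783 / -0.915967 = 0.1330

p = 0.1330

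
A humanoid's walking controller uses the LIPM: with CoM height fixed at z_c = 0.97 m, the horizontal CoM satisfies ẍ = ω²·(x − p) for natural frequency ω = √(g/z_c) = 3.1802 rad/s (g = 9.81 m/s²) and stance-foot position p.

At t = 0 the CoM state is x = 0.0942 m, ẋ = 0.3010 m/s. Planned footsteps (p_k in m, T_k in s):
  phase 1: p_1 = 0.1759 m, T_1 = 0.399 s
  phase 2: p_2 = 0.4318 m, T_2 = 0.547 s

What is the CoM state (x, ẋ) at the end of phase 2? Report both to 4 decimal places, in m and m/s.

phase 1: p=0.1759, T=0.399, ωT=1.268900, cosh=1.919039, sinh=1.637898; start (x,ẋ)=(0.094200, 0.301000) → end (x,ẋ)=(0.174139, 0.152068)
phase 2: p=0.4318, T=0.547, ωT=1.739569, cosh=2.935243, sinh=2.759647; start (x,ẋ)=(0.174139, 0.152068) → end (x,ẋ)=(-0.192541, -1.814939)

x = -0.1925, ẋ = -1.8149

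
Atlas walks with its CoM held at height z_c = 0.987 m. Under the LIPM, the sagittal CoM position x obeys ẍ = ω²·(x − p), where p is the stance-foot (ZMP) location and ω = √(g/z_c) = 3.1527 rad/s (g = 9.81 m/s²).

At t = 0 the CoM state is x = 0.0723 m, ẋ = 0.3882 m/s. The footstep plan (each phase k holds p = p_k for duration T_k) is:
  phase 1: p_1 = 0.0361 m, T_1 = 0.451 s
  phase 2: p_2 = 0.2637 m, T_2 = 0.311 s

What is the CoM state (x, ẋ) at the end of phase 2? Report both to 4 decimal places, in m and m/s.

x = 0.7940, ẋ = 1.9657

phase 1: p=0.0361, T=0.451, ωT=1.421868, cosh=2.193059, sinh=1.951796; start (x,ẋ)=(0.072300, 0.388200) → end (x,ẋ)=(0.355818, 1.074099)
phase 2: p=0.2637, T=0.311, ωT=0.980490, cosh=1.520444, sinh=1.145317; start (x,ẋ)=(0.355818, 1.074099) → end (x,ẋ)=(0.793961, 1.965733)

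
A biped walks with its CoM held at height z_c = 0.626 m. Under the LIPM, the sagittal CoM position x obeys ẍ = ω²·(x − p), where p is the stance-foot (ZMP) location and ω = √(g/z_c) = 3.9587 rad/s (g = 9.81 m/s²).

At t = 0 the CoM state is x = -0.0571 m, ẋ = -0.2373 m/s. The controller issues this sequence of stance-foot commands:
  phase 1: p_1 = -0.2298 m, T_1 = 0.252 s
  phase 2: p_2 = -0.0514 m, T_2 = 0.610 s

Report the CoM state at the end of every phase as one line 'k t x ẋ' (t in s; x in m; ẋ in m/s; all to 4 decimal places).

phase 1: p=-0.2298, T=0.252, ωT=0.997592, cosh=1.540256, sinh=1.171489; start (x,ẋ)=(-0.057100, -0.237300) → end (x,ẋ)=(-0.034022, 0.435407)
phase 2: p=-0.0514, T=0.610, ωT=2.414807, cosh=5.638498, sinh=5.549113; start (x,ẋ)=(-0.034022, 0.435407) → end (x,ẋ)=(0.656920, 2.836797)

1 0.2520 -0.0340 0.4354
2 0.8620 0.6569 2.8368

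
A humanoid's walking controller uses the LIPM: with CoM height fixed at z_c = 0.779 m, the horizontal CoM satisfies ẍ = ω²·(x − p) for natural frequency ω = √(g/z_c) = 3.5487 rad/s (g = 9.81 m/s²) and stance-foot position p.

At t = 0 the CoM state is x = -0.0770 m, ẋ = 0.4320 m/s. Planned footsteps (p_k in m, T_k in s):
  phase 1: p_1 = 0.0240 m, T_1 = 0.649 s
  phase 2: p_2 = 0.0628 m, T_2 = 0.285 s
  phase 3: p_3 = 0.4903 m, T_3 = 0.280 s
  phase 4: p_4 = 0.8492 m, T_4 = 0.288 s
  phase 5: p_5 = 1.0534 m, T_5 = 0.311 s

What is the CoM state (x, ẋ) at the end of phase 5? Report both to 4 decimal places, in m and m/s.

x = -0.4136, ẋ = -4.7430

phase 1: p=0.0240, T=0.649, ωT=2.303106, cosh=5.052581, sinh=4.952633; start (x,ẋ)=(-0.077000, 0.432000) → end (x,ẋ)=(0.116597, 0.407599)
phase 2: p=0.0628, T=0.285, ωT=1.011379, cosh=1.556554, sinh=1.192837; start (x,ẋ)=(0.116597, 0.407599) → end (x,ẋ)=(0.283545, 0.862172)
phase 3: p=0.4903, T=0.280, ωT=0.993636, cosh=1.535633, sinh=1.165405; start (x,ẋ)=(0.283545, 0.862172) → end (x,ẋ)=(0.455940, 0.468909)
phase 4: p=0.8492, T=0.288, ωT=1.022026, cosh=1.569342, sinh=1.209476; start (x,ẋ)=(0.455940, 0.468909) → end (x,ẋ)=(0.391856, -0.952018)
phase 5: p=1.0534, T=0.311, ωT=1.103646, cosh=1.673399, sinh=1.341739; start (x,ẋ)=(0.391856, -0.952018) → end (x,ẋ)=(-0.413579, -4.743002)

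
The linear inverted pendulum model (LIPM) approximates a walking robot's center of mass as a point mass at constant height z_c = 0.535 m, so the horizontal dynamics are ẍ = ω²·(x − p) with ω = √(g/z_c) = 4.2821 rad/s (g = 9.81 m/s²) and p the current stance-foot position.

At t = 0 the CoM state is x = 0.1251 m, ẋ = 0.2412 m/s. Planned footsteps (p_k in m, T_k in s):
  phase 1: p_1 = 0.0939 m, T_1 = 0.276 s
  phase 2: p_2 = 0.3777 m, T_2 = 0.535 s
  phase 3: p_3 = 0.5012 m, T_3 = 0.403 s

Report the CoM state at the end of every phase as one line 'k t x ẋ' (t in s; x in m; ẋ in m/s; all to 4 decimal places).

phase 1: p=0.0939, T=0.276, ωT=1.181860, cosh=1.783570, sinh=1.476862; start (x,ẋ)=(0.125100, 0.241200) → end (x,ẋ)=(0.232735, 0.627508)
phase 2: p=0.3777, T=0.535, ωT=2.290923, cosh=4.992617, sinh=4.891444; start (x,ẋ)=(0.232735, 0.627508) → end (x,ẋ)=(0.370749, 0.096527)
phase 3: p=0.5012, T=0.403, ωT=1.725686, cosh=2.897213, sinh=2.719162; start (x,ẋ)=(0.370749, 0.096527) → end (x,ẋ)=(0.184553, -1.239269)

1 0.2760 0.2327 0.6275
2 0.8110 0.3707 0.0965
3 1.2140 0.1846 -1.2393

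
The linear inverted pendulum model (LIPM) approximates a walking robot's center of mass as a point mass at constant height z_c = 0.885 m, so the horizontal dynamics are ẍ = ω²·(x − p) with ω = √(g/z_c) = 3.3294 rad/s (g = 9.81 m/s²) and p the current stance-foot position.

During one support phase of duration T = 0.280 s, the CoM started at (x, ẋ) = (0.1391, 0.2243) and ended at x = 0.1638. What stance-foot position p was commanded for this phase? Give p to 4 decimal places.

ωT = 3.3294·0.280 = 0.932232; cosh(ωT) = 1.466923, sinh(ωT) = 1.073249
x(T) = p + (x₀−p)·cosh(ωT) + (ẋ₀/ω)·sinh(ωT) ⇒ p·(1 − cosh) = x(T) − x₀·cosh − (ẋ₀/ω)·sinh
numerator   = 0.1638 − (0.1391)·1.466923 − (0.2243/3.3294)·1.073249 = -0.112553
denominator = 1 − 1.466923 = -0.466923
p = -0.112553 / -0.466923 = 0.2411

p = 0.2411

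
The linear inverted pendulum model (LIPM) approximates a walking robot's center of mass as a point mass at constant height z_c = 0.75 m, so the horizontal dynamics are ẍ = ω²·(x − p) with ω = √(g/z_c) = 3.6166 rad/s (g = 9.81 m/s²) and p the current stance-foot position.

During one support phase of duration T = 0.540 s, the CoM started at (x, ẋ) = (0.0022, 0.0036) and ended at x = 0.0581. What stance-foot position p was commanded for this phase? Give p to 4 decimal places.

p = -0.0180

ωT = 3.6166·0.540 = 1.952964; cosh(ωT) = 3.595702, sinh(ωT) = 3.453849
x(T) = p + (x₀−p)·cosh(ωT) + (ẋ₀/ω)·sinh(ωT) ⇒ p·(1 − cosh) = x(T) − x₀·cosh − (ẋ₀/ω)·sinh
numerator   = 0.0581 − (0.0022)·3.595702 − (0.0036/3.6166)·3.453849 = 0.046751
denominator = 1 − 3.595702 = -2.595702
p = 0.046751 / -2.595702 = -0.0180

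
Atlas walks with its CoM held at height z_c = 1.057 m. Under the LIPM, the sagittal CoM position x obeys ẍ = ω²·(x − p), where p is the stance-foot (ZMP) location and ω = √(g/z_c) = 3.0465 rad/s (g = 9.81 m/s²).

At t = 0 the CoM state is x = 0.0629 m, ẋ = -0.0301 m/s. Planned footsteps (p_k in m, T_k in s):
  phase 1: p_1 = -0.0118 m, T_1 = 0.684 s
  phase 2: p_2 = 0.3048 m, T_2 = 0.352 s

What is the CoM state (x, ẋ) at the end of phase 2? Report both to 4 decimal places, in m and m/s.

phase 1: p=-0.0118, T=0.684, ωT=2.083806, cosh=4.079724, sinh=3.955268; start (x,ẋ)=(0.062900, -0.030100) → end (x,ẋ)=(0.253877, 0.777315)
phase 2: p=0.3048, T=0.352, ωT=1.072368, cosh=1.632244, sinh=1.290047; start (x,ẋ)=(0.253877, 0.777315) → end (x,ẋ)=(0.550836, 1.068632)

x = 0.5508, ẋ = 1.0686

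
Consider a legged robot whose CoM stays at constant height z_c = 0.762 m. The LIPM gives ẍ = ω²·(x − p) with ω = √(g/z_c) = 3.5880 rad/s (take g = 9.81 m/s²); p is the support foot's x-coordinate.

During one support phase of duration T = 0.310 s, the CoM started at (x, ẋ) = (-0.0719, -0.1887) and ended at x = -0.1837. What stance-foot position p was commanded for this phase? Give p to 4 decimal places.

ωT = 3.5880·0.310 = 1.112280; cosh(ωT) = 1.685047, sinh(ωT) = 1.356238
x(T) = p + (x₀−p)·cosh(ωT) + (ẋ₀/ω)·sinh(ωT) ⇒ p·(1 − cosh) = x(T) − x₀·cosh − (ẋ₀/ω)·sinh
numerator   = -0.1837 − (-0.0719)·1.685047 − (-0.1887/3.5880)·1.356238 = 0.008782
denominator = 1 − 1.685047 = -0.685047
p = 0.008782 / -0.685047 = -0.0128

p = -0.0128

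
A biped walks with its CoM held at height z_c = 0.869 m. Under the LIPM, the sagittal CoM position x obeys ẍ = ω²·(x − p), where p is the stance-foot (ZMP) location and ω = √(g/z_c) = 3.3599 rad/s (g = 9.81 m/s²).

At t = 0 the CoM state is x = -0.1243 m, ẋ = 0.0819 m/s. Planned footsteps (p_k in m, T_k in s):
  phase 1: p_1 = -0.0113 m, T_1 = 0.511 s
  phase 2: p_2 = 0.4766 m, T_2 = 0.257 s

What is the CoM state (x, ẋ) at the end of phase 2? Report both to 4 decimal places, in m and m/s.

phase 1: p=-0.0113, T=0.511, ωT=1.716909, cosh=2.873457, sinh=2.693836; start (x,ẋ)=(-0.124300, 0.081900) → end (x,ẋ)=(-0.270336, -0.787429)
phase 2: p=0.4766, T=0.257, ωT=0.863494, cosh=1.396559, sinh=0.974873; start (x,ẋ)=(-0.270336, -0.787429) → end (x,ẋ)=(-0.795013, -3.546265)

x = -0.7950, ẋ = -3.5463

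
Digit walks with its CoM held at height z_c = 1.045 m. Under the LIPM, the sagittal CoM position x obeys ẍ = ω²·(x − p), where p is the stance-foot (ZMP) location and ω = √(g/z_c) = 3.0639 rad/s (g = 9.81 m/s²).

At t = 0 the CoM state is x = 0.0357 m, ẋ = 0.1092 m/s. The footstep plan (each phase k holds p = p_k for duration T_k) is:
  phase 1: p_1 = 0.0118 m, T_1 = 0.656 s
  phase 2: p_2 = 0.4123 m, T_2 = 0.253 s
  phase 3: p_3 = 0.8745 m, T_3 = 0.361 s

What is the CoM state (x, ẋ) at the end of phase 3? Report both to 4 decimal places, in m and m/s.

x = 0.2127, ẋ = -1.3713

phase 1: p=0.0118, T=0.656, ωT=2.009918, cosh=3.798354, sinh=3.664354; start (x,ẋ)=(0.035700, 0.109200) → end (x,ẋ)=(0.233181, 0.683111)
phase 2: p=0.4123, T=0.253, ωT=0.775167, cosh=1.315790, sinh=0.855164; start (x,ẋ)=(0.233181, 0.683111) → end (x,ẋ)=(0.367280, 0.429515)
phase 3: p=0.8745, T=0.361, ωT=1.106068, cosh=1.676654, sinh=1.345797; start (x,ẋ)=(0.367280, 0.429515) → end (x,ẋ)=(0.212729, -1.371315)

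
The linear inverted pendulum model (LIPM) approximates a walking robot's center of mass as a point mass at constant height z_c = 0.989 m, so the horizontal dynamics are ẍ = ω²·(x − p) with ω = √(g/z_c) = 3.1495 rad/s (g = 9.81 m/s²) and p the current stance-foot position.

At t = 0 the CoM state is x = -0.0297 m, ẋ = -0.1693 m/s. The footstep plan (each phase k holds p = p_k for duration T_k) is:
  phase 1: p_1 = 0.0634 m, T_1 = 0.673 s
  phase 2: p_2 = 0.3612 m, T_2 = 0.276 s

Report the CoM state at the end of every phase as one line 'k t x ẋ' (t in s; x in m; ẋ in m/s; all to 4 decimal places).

phase 1: p=0.0634, T=0.673, ωT=2.119614, cosh=4.223998, sinh=4.103920; start (x,ẋ)=(-0.029700, -0.169300) → end (x,ẋ)=(-0.550459, -1.918468)
phase 2: p=0.3612, T=0.276, ωT=0.869262, cosh=1.402205, sinh=0.982945; start (x,ẋ)=(-0.550459, -1.918468) → end (x,ẋ)=(-1.515878, -5.512384)

1 0.6730 -0.5505 -1.9185
2 0.9490 -1.5159 -5.5124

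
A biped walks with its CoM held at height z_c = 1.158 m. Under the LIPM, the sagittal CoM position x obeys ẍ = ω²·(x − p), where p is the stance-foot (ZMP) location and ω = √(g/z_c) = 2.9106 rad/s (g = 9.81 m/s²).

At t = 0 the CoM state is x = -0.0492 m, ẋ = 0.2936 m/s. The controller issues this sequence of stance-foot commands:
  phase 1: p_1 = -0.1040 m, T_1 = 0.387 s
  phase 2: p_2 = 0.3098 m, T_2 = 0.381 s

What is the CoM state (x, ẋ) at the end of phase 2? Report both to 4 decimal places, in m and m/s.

phase 1: p=-0.1040, T=0.387, ωT=1.126402, cosh=1.704368, sinh=1.380171; start (x,ẋ)=(-0.049200, 0.293600) → end (x,ẋ)=(0.128621, 0.720541)
phase 2: p=0.3098, T=0.381, ωT=1.108939, cosh=1.680524, sinh=1.350615; start (x,ẋ)=(0.128621, 0.720541) → end (x,ẋ)=(0.339679, 0.498653)

x = 0.3397, ẋ = 0.4987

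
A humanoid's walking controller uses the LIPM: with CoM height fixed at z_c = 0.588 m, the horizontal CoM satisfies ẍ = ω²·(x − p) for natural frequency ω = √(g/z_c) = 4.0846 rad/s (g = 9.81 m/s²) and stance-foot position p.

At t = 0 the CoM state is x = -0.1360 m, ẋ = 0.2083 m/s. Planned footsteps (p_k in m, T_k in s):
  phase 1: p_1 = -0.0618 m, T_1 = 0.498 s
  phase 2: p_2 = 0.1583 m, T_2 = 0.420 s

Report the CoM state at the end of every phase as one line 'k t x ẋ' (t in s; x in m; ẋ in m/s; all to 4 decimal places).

1 0.4980 -0.1587 -0.3289
2 0.9180 -0.9680 -4.4266

phase 1: p=-0.0618, T=0.498, ωT=2.034131, cosh=3.888199, sinh=3.757405; start (x,ẋ)=(-0.136000, 0.208300) → end (x,ẋ)=(-0.158690, -0.328872)
phase 2: p=0.1583, T=0.420, ωT=1.715532, cosh=2.869750, sinh=2.689882; start (x,ẋ)=(-0.158690, -0.328872) → end (x,ẋ)=(-0.967959, -4.426582)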